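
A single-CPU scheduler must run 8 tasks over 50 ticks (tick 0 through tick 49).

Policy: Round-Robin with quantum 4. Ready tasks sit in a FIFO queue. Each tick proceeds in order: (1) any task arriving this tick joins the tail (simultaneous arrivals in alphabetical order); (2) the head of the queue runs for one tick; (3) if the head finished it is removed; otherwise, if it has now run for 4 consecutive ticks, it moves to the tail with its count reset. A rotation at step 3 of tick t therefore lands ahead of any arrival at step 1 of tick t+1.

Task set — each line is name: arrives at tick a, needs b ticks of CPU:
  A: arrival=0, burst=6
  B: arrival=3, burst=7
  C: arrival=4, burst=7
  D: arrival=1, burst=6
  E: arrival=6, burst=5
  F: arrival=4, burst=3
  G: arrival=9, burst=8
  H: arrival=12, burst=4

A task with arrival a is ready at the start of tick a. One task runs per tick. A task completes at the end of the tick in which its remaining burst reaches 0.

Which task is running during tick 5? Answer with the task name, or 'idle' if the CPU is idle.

t=0: queue=[A] q_used=0 → run A
t=1: queue=[A,D] q_used=1 → run A
t=2: queue=[A,D] q_used=2 → run A
t=3: queue=[A,D,B] q_used=3 → run A
t=4: queue=[D,B,A,C,F] q_used=0 → run D
t=5: queue=[D,B,A,C,F] q_used=1 → run D
t=6: queue=[D,B,A,C,F,E] q_used=2 → run D
t=7: queue=[D,B,A,C,F,E] q_used=3 → run D
t=8: queue=[B,A,C,F,E,D] q_used=0 → run B
t=9: queue=[B,A,C,F,E,D,G] q_used=1 → run B
t=10: queue=[B,A,C,F,E,D,G] q_used=2 → run B
t=11: queue=[B,A,C,F,E,D,G] q_used=3 → run B
t=12: queue=[A,C,F,E,D,G,B,H] q_used=0 → run A
t=13: queue=[A,C,F,E,D,G,B,H] q_used=1 → run A
t=14: queue=[C,F,E,D,G,B,H] q_used=0 → run C
t=15: queue=[C,F,E,D,G,B,H] q_used=1 → run C
t=16: queue=[C,F,E,D,G,B,H] q_used=2 → run C
t=17: queue=[C,F,E,D,G,B,H] q_used=3 → run C
t=18: queue=[F,E,D,G,B,H,C] q_used=0 → run F
t=19: queue=[F,E,D,G,B,H,C] q_used=1 → run F
t=20: queue=[F,E,D,G,B,H,C] q_used=2 → run F
t=21: queue=[E,D,G,B,H,C] q_used=0 → run E
t=22: queue=[E,D,G,B,H,C] q_used=1 → run E
t=23: queue=[E,D,G,B,H,C] q_used=2 → run E
t=24: queue=[E,D,G,B,H,C] q_used=3 → run E
t=25: queue=[D,G,B,H,C,E] q_used=0 → run D
t=26: queue=[D,G,B,H,C,E] q_used=1 → run D
t=27: queue=[G,B,H,C,E] q_used=0 → run G
t=28: queue=[G,B,H,C,E] q_used=1 → run G
t=29: queue=[G,B,H,C,E] q_used=2 → run G
t=30: queue=[G,B,H,C,E] q_used=3 → run G
t=31: queue=[B,H,C,E,G] q_used=0 → run B
t=32: queue=[B,H,C,E,G] q_used=1 → run B
t=33: queue=[B,H,C,E,G] q_used=2 → run B
t=34: queue=[H,C,E,G] q_used=0 → run H
t=35: queue=[H,C,E,G] q_used=1 → run H
t=36: queue=[H,C,E,G] q_used=2 → run H
t=37: queue=[H,C,E,G] q_used=3 → run H
t=38: queue=[C,E,G] q_used=0 → run C
t=39: queue=[C,E,G] q_used=1 → run C
t=40: queue=[C,E,G] q_used=2 → run C
t=41: queue=[E,G] q_used=0 → run E
t=42: queue=[G] q_used=0 → run G
t=43: queue=[G] q_used=1 → run G
t=44: queue=[G] q_used=2 → run G
t=45: queue=[G] q_used=3 → run G
t=46: (idle)
t=47: (idle)
t=48: (idle)
t=49: (idle)

running at tick 5 = D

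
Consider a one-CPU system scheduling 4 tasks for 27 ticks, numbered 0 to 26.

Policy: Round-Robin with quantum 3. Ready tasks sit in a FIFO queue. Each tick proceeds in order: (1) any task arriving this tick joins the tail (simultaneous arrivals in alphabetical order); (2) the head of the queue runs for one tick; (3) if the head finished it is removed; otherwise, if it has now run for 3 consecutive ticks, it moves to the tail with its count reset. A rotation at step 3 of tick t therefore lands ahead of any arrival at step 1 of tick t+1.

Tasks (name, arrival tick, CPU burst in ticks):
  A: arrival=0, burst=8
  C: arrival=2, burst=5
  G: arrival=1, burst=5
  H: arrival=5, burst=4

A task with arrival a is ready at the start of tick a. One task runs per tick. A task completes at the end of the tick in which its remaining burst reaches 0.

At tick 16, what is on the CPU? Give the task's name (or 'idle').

running at tick 16 = G

t=0: queue=[A] q_used=0 → run A
t=1: queue=[A,G] q_used=1 → run A
t=2: queue=[A,G,C] q_used=2 → run A
t=3: queue=[G,C,A] q_used=0 → run G
t=4: queue=[G,C,A] q_used=1 → run G
t=5: queue=[G,C,A,H] q_used=2 → run G
t=6: queue=[C,A,H,G] q_used=0 → run C
t=7: queue=[C,A,H,G] q_used=1 → run C
t=8: queue=[C,A,H,G] q_used=2 → run C
t=9: queue=[A,H,G,C] q_used=0 → run A
t=10: queue=[A,H,G,C] q_used=1 → run A
t=11: queue=[A,H,G,C] q_used=2 → run A
t=12: queue=[H,G,C,A] q_used=0 → run H
t=13: queue=[H,G,C,A] q_used=1 → run H
t=14: queue=[H,G,C,A] q_used=2 → run H
t=15: queue=[G,C,A,H] q_used=0 → run G
t=16: queue=[G,C,A,H] q_used=1 → run G
t=17: queue=[C,A,H] q_used=0 → run C
t=18: queue=[C,A,H] q_used=1 → run C
t=19: queue=[A,H] q_used=0 → run A
t=20: queue=[A,H] q_used=1 → run A
t=21: queue=[H] q_used=0 → run H
t=22: (idle)
t=23: (idle)
t=24: (idle)
t=25: (idle)
t=26: (idle)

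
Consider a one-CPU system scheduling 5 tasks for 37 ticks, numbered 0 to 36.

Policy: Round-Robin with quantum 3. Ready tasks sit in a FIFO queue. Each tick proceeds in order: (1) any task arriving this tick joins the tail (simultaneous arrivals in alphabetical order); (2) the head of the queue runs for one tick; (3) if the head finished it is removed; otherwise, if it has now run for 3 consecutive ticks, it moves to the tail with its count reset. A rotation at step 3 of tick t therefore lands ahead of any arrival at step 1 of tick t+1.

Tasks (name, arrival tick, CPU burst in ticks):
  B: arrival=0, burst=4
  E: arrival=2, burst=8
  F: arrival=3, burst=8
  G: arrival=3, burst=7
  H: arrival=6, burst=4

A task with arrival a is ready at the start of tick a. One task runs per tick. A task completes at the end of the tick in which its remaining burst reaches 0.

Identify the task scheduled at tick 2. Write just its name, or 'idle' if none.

running at tick 2 = B

t=0: queue=[B] q_used=0 → run B
t=1: queue=[B] q_used=1 → run B
t=2: queue=[B,E] q_used=2 → run B
t=3: queue=[E,B,F,G] q_used=0 → run E
t=4: queue=[E,B,F,G] q_used=1 → run E
t=5: queue=[E,B,F,G] q_used=2 → run E
t=6: queue=[B,F,G,E,H] q_used=0 → run B
t=7: queue=[F,G,E,H] q_used=0 → run F
t=8: queue=[F,G,E,H] q_used=1 → run F
t=9: queue=[F,G,E,H] q_used=2 → run F
t=10: queue=[G,E,H,F] q_used=0 → run G
t=11: queue=[G,E,H,F] q_used=1 → run G
t=12: queue=[G,E,H,F] q_used=2 → run G
t=13: queue=[E,H,F,G] q_used=0 → run E
t=14: queue=[E,H,F,G] q_used=1 → run E
t=15: queue=[E,H,F,G] q_used=2 → run E
t=16: queue=[H,F,G,E] q_used=0 → run H
t=17: queue=[H,F,G,E] q_used=1 → run H
t=18: queue=[H,F,G,E] q_used=2 → run H
t=19: queue=[F,G,E,H] q_used=0 → run F
t=20: queue=[F,G,E,H] q_used=1 → run F
t=21: queue=[F,G,E,H] q_used=2 → run F
t=22: queue=[G,E,H,F] q_used=0 → run G
t=23: queue=[G,E,H,F] q_used=1 → run G
t=24: queue=[G,E,H,F] q_used=2 → run G
t=25: queue=[E,H,F,G] q_used=0 → run E
t=26: queue=[E,H,F,G] q_used=1 → run E
t=27: queue=[H,F,G] q_used=0 → run H
t=28: queue=[F,G] q_used=0 → run F
t=29: queue=[F,G] q_used=1 → run F
t=30: queue=[G] q_used=0 → run G
t=31: (idle)
t=32: (idle)
t=33: (idle)
t=34: (idle)
t=35: (idle)
t=36: (idle)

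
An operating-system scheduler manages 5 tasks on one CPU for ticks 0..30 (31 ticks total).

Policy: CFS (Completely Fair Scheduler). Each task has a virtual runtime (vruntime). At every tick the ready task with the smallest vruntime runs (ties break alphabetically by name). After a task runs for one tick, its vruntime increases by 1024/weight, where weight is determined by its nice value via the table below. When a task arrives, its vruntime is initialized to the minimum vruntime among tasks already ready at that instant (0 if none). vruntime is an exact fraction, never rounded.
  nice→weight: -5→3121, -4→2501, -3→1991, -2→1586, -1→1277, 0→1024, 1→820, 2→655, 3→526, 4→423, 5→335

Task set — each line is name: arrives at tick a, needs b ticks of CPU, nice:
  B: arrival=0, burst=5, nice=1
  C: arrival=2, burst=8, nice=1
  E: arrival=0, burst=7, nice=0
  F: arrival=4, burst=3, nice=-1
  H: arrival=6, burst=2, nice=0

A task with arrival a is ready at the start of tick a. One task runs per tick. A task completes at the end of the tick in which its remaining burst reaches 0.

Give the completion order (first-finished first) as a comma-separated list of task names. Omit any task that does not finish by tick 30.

t=0: vr[B=0 E=0] → run B
t=1: vr[B=256/205 E=0] → run E
t=2: vr[B=256/205 C=1 E=1] → run C
t=3: vr[B=256/205 C=461/205 E=1] → run E
t=4: vr[B=256/205 C=461/205 E=2 F=256/205] → run B
t=5: vr[B=512/205 C=461/205 E=2 F=256/205] → run F
t=6: vr[B=512/205 C=461/205 E=2 F=536832/261785 H=2] → run E
t=7: vr[B=512/205 C=461/205 E=3 F=536832/261785 H=2] → run H
t=8: vr[B=512/205 C=461/205 E=3 F=536832/261785 H=3] → run F
t=9: vr[B=512/205 C=461/205 E=3 F=746752/261785 H=3] → run C
t=10: vr[B=512/205 C=717/205 E=3 F=746752/261785 H=3] → run B
t=11: vr[B=768/205 C=717/205 E=3 F=746752/261785 H=3] → run F
t=12: vr[B=768/205 C=717/205 E=3 H=3] → run E
t=13: vr[B=768/205 C=717/205 E=4 H=3] → run H
t=14: vr[B=768/205 C=717/205 E=4] → run C
t=15: vr[B=768/205 C=973/205 E=4] → run B
t=16: vr[B=1024/205 C=973/205 E=4] → run E
t=17: vr[B=1024/205 C=973/205 E=5] → run C
t=18: vr[B=1024/205 C=1229/205 E=5] → run B
t=19: vr[C=1229/205 E=5] → run E
t=20: vr[C=1229/205 E=6] → run C
t=21: vr[C=297/41 E=6] → run E
t=22: vr[C=297/41] → run C
t=23: vr[C=1741/205] → run C
t=24: vr[C=1997/205] → run C
t=25: (idle)
t=26: (idle)
t=27: (idle)
t=28: (idle)
t=29: (idle)
t=30: (idle)

completion order = F, H, B, E, C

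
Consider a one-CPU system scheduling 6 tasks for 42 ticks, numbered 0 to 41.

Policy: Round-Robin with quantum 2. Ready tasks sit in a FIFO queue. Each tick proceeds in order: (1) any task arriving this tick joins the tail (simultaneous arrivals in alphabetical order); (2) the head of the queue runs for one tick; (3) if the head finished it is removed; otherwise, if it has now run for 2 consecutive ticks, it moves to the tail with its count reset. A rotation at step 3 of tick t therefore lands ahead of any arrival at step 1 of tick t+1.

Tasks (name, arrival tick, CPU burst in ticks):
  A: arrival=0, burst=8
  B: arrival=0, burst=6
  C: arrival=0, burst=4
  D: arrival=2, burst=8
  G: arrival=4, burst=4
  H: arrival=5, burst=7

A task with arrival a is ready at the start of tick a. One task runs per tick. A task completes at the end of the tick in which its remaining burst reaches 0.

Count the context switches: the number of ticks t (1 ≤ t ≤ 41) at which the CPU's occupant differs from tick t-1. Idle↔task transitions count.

t=0: queue=[A,B,C] q_used=0 → run A
t=1: queue=[A,B,C] q_used=1 → run A
t=2: queue=[B,C,A,D] q_used=0 → run B
t=3: queue=[B,C,A,D] q_used=1 → run B
t=4: queue=[C,A,D,B,G] q_used=0 → run C
t=5: queue=[C,A,D,B,G,H] q_used=1 → run C
t=6: queue=[A,D,B,G,H,C] q_used=0 → run A
t=7: queue=[A,D,B,G,H,C] q_used=1 → run A
t=8: queue=[D,B,G,H,C,A] q_used=0 → run D
t=9: queue=[D,B,G,H,C,A] q_used=1 → run D
t=10: queue=[B,G,H,C,A,D] q_used=0 → run B
t=11: queue=[B,G,H,C,A,D] q_used=1 → run B
t=12: queue=[G,H,C,A,D,B] q_used=0 → run G
t=13: queue=[G,H,C,A,D,B] q_used=1 → run G
t=14: queue=[H,C,A,D,B,G] q_used=0 → run H
t=15: queue=[H,C,A,D,B,G] q_used=1 → run H
t=16: queue=[C,A,D,B,G,H] q_used=0 → run C
t=17: queue=[C,A,D,B,G,H] q_used=1 → run C
t=18: queue=[A,D,B,G,H] q_used=0 → run A
t=19: queue=[A,D,B,G,H] q_used=1 → run A
t=20: queue=[D,B,G,H,A] q_used=0 → run D
t=21: queue=[D,B,G,H,A] q_used=1 → run D
t=22: queue=[B,G,H,A,D] q_used=0 → run B
t=23: queue=[B,G,H,A,D] q_used=1 → run B
t=24: queue=[G,H,A,D] q_used=0 → run G
t=25: queue=[G,H,A,D] q_used=1 → run G
t=26: queue=[H,A,D] q_used=0 → run H
t=27: queue=[H,A,D] q_used=1 → run H
t=28: queue=[A,D,H] q_used=0 → run A
t=29: queue=[A,D,H] q_used=1 → run A
t=30: queue=[D,H] q_used=0 → run D
t=31: queue=[D,H] q_used=1 → run D
t=32: queue=[H,D] q_used=0 → run H
t=33: queue=[H,D] q_used=1 → run H
t=34: queue=[D,H] q_used=0 → run D
t=35: queue=[D,H] q_used=1 → run D
t=36: queue=[H] q_used=0 → run H
t=37: (idle)
t=38: (idle)
t=39: (idle)
t=40: (idle)
t=41: (idle)

context switches = 19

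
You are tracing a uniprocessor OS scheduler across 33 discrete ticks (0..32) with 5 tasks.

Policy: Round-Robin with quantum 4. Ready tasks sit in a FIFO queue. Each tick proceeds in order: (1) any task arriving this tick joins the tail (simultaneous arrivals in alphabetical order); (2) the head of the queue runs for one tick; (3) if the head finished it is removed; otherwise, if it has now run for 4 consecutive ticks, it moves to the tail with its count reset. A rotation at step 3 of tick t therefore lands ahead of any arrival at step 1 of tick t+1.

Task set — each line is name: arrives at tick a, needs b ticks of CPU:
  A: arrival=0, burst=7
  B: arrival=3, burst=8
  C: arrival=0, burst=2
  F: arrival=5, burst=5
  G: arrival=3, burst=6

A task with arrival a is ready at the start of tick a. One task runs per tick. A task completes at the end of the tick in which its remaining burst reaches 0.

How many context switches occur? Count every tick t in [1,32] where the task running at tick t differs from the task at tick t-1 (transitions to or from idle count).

t=0: queue=[A,C] q_used=0 → run A
t=1: queue=[A,C] q_used=1 → run A
t=2: queue=[A,C] q_used=2 → run A
t=3: queue=[A,C,B,G] q_used=3 → run A
t=4: queue=[C,B,G,A] q_used=0 → run C
t=5: queue=[C,B,G,A,F] q_used=1 → run C
t=6: queue=[B,G,A,F] q_used=0 → run B
t=7: queue=[B,G,A,F] q_used=1 → run B
t=8: queue=[B,G,A,F] q_used=2 → run B
t=9: queue=[B,G,A,F] q_used=3 → run B
t=10: queue=[G,A,F,B] q_used=0 → run G
t=11: queue=[G,A,F,B] q_used=1 → run G
t=12: queue=[G,A,F,B] q_used=2 → run G
t=13: queue=[G,A,F,B] q_used=3 → run G
t=14: queue=[A,F,B,G] q_used=0 → run A
t=15: queue=[A,F,B,G] q_used=1 → run A
t=16: queue=[A,F,B,G] q_used=2 → run A
t=17: queue=[F,B,G] q_used=0 → run F
t=18: queue=[F,B,G] q_used=1 → run F
t=19: queue=[F,B,G] q_used=2 → run F
t=20: queue=[F,B,G] q_used=3 → run F
t=21: queue=[B,G,F] q_used=0 → run B
t=22: queue=[B,G,F] q_used=1 → run B
t=23: queue=[B,G,F] q_used=2 → run B
t=24: queue=[B,G,F] q_used=3 → run B
t=25: queue=[G,F] q_used=0 → run G
t=26: queue=[G,F] q_used=1 → run G
t=27: queue=[F] q_used=0 → run F
t=28: (idle)
t=29: (idle)
t=30: (idle)
t=31: (idle)
t=32: (idle)

context switches = 9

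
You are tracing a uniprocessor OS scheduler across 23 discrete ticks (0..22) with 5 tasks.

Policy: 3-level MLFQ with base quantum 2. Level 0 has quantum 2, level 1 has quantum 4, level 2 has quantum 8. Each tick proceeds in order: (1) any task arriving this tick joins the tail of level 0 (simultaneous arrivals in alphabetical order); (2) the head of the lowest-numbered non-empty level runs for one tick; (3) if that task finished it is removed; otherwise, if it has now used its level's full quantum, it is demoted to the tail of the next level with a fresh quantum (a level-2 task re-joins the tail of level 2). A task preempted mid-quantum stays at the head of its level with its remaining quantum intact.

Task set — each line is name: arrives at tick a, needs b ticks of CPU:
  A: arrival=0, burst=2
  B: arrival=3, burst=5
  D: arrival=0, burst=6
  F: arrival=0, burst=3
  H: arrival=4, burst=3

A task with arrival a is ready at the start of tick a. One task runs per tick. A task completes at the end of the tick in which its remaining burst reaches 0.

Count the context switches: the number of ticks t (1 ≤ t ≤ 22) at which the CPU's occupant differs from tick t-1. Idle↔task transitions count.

t=0: L0/L1/L2 = ADF/-/- → run A
t=1: L0/L1/L2 = ADF/-/- → run A
t=2: L0/L1/L2 = DF/-/- → run D
t=3: L0/L1/L2 = DFB/-/- → run D
t=4: L0/L1/L2 = FBH/D/- → run F
t=5: L0/L1/L2 = FBH/D/- → run F
t=6: L0/L1/L2 = BH/DF/- → run B
t=7: L0/L1/L2 = BH/DF/- → run B
t=8: L0/L1/L2 = H/DFB/- → run H
t=9: L0/L1/L2 = H/DFB/- → run H
t=10: L0/L1/L2 = -/DFBH/- → run D
t=11: L0/L1/L2 = -/DFBH/- → run D
t=12: L0/L1/L2 = -/DFBH/- → run D
t=13: L0/L1/L2 = -/DFBH/- → run D
t=14: L0/L1/L2 = -/FBH/- → run F
t=15: L0/L1/L2 = -/BH/- → run B
t=16: L0/L1/L2 = -/BH/- → run B
t=17: L0/L1/L2 = -/BH/- → run B
t=18: L0/L1/L2 = -/H/- → run H
t=19: (idle)
t=20: (idle)
t=21: (idle)
t=22: (idle)

context switches = 9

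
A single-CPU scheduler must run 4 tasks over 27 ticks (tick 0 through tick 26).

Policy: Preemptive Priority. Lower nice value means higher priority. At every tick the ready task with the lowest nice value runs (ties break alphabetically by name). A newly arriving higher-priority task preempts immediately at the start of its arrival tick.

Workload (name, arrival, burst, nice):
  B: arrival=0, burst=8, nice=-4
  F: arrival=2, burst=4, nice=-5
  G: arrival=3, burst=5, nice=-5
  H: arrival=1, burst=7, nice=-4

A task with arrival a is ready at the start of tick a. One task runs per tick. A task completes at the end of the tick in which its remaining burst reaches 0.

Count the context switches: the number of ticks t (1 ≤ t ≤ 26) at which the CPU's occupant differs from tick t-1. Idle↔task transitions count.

context switches = 5

t=0: ready={B} → run B
t=1: ready={B,H} → run B
t=2: ready={B,F,H} → run F
t=3: ready={B,F,G,H} → run F
t=4: ready={B,F,G,H} → run F
t=5: ready={B,F,G,H} → run F
t=6: ready={B,G,H} → run G
t=7: ready={B,G,H} → run G
t=8: ready={B,G,H} → run G
t=9: ready={B,G,H} → run G
t=10: ready={B,G,H} → run G
t=11: ready={B,H} → run B
t=12: ready={B,H} → run B
t=13: ready={B,H} → run B
t=14: ready={B,H} → run B
t=15: ready={B,H} → run B
t=16: ready={B,H} → run B
t=17: ready={H} → run H
t=18: ready={H} → run H
t=19: ready={H} → run H
t=20: ready={H} → run H
t=21: ready={H} → run H
t=22: ready={H} → run H
t=23: ready={H} → run H
t=24: (idle)
t=25: (idle)
t=26: (idle)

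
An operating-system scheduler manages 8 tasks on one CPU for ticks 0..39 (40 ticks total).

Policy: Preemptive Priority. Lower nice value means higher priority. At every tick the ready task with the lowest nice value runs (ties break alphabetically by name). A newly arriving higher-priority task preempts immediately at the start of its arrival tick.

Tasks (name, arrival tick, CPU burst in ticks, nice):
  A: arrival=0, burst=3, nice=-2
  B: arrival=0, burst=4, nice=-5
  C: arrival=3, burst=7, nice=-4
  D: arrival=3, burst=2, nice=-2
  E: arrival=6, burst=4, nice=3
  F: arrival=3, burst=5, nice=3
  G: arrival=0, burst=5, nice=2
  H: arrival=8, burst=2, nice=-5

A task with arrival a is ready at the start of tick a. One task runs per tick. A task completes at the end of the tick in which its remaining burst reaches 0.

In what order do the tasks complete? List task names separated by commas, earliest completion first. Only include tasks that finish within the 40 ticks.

completion order = B, H, C, A, D, G, E, F

t=0: ready={A,B,G} → run B
t=1: ready={A,B,G} → run B
t=2: ready={A,B,G} → run B
t=3: ready={A,B,C,D,F,G} → run B
t=4: ready={A,C,D,F,G} → run C
t=5: ready={A,C,D,F,G} → run C
t=6: ready={A,C,D,E,F,G} → run C
t=7: ready={A,C,D,E,F,G} → run C
t=8: ready={A,C,D,E,F,G,H} → run H
t=9: ready={A,C,D,E,F,G,H} → run H
t=10: ready={A,C,D,E,F,G} → run C
t=11: ready={A,C,D,E,F,G} → run C
t=12: ready={A,C,D,E,F,G} → run C
t=13: ready={A,D,E,F,G} → run A
t=14: ready={A,D,E,F,G} → run A
t=15: ready={A,D,E,F,G} → run A
t=16: ready={D,E,F,G} → run D
t=17: ready={D,E,F,G} → run D
t=18: ready={E,F,G} → run G
t=19: ready={E,F,G} → run G
t=20: ready={E,F,G} → run G
t=21: ready={E,F,G} → run G
t=22: ready={E,F,G} → run G
t=23: ready={E,F} → run E
t=24: ready={E,F} → run E
t=25: ready={E,F} → run E
t=26: ready={E,F} → run E
t=27: ready={F} → run F
t=28: ready={F} → run F
t=29: ready={F} → run F
t=30: ready={F} → run F
t=31: ready={F} → run F
t=32: (idle)
t=33: (idle)
t=34: (idle)
t=35: (idle)
t=36: (idle)
t=37: (idle)
t=38: (idle)
t=39: (idle)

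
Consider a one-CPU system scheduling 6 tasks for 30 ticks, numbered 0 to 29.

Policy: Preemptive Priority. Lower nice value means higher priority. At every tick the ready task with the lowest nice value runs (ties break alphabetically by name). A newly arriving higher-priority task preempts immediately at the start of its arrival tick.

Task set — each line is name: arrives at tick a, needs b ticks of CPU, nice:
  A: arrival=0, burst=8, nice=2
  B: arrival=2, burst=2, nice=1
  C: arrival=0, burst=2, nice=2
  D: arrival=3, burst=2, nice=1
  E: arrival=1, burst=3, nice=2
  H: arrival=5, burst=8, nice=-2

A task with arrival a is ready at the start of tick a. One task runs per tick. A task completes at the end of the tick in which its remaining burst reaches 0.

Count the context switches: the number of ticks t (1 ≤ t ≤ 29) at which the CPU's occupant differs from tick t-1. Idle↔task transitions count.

t=0: ready={A,C} → run A
t=1: ready={A,C,E} → run A
t=2: ready={A,B,C,E} → run B
t=3: ready={A,B,C,D,E} → run B
t=4: ready={A,C,D,E} → run D
t=5: ready={A,C,D,E,H} → run H
t=6: ready={A,C,D,E,H} → run H
t=7: ready={A,C,D,E,H} → run H
t=8: ready={A,C,D,E,H} → run H
t=9: ready={A,C,D,E,H} → run H
t=10: ready={A,C,D,E,H} → run H
t=11: ready={A,C,D,E,H} → run H
t=12: ready={A,C,D,E,H} → run H
t=13: ready={A,C,D,E} → run D
t=14: ready={A,C,E} → run A
t=15: ready={A,C,E} → run A
t=16: ready={A,C,E} → run A
t=17: ready={A,C,E} → run A
t=18: ready={A,C,E} → run A
t=19: ready={A,C,E} → run A
t=20: ready={C,E} → run C
t=21: ready={C,E} → run C
t=22: ready={E} → run E
t=23: ready={E} → run E
t=24: ready={E} → run E
t=25: (idle)
t=26: (idle)
t=27: (idle)
t=28: (idle)
t=29: (idle)

context switches = 8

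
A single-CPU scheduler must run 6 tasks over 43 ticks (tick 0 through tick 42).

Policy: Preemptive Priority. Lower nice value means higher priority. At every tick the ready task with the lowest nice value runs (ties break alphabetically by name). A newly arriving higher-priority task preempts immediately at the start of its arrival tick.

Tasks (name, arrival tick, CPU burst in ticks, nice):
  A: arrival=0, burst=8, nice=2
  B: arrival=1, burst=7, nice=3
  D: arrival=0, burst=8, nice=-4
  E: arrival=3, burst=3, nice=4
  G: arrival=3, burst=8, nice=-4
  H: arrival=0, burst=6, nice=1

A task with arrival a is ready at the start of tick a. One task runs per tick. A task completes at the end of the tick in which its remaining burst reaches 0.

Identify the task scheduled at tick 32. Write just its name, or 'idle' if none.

running at tick 32 = B

t=0: ready={A,D,H} → run D
t=1: ready={A,B,D,H} → run D
t=2: ready={A,B,D,H} → run D
t=3: ready={A,B,D,E,G,H} → run D
t=4: ready={A,B,D,E,G,H} → run D
t=5: ready={A,B,D,E,G,H} → run D
t=6: ready={A,B,D,E,G,H} → run D
t=7: ready={A,B,D,E,G,H} → run D
t=8: ready={A,B,E,G,H} → run G
t=9: ready={A,B,E,G,H} → run G
t=10: ready={A,B,E,G,H} → run G
t=11: ready={A,B,E,G,H} → run G
t=12: ready={A,B,E,G,H} → run G
t=13: ready={A,B,E,G,H} → run G
t=14: ready={A,B,E,G,H} → run G
t=15: ready={A,B,E,G,H} → run G
t=16: ready={A,B,E,H} → run H
t=17: ready={A,B,E,H} → run H
t=18: ready={A,B,E,H} → run H
t=19: ready={A,B,E,H} → run H
t=20: ready={A,B,E,H} → run H
t=21: ready={A,B,E,H} → run H
t=22: ready={A,B,E} → run A
t=23: ready={A,B,E} → run A
t=24: ready={A,B,E} → run A
t=25: ready={A,B,E} → run A
t=26: ready={A,B,E} → run A
t=27: ready={A,B,E} → run A
t=28: ready={A,B,E} → run A
t=29: ready={A,B,E} → run A
t=30: ready={B,E} → run B
t=31: ready={B,E} → run B
t=32: ready={B,E} → run B
t=33: ready={B,E} → run B
t=34: ready={B,E} → run B
t=35: ready={B,E} → run B
t=36: ready={B,E} → run B
t=37: ready={E} → run E
t=38: ready={E} → run E
t=39: ready={E} → run E
t=40: (idle)
t=41: (idle)
t=42: (idle)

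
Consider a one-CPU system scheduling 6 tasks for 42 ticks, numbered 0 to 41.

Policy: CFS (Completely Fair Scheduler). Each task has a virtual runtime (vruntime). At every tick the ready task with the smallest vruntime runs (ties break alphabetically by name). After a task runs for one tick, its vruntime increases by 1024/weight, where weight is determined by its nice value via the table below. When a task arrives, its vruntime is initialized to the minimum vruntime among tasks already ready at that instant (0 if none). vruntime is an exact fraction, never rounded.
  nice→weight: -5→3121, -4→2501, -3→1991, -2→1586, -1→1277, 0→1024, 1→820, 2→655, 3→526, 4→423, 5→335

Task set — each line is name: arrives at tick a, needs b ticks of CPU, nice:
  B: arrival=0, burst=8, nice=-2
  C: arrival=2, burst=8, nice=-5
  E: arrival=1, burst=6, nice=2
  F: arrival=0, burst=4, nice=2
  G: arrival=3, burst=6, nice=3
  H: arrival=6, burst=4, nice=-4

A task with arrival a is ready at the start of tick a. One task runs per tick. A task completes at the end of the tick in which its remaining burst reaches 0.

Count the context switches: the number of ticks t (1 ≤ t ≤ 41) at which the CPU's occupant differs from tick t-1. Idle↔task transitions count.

context switches = 33

t=0: vr[B=0 F=0] → run B
t=1: vr[B=512/793 E=0 F=0] → run E
t=2: vr[B=512/793 C=0 E=1024/655 F=0] → run C
t=3: vr[B=512/793 C=1024/3121 E=1024/655 F=0 G=0] → run F
t=4: vr[B=512/793 C=1024/3121 E=1024/655 F=1024/655 G=0] → run G
t=5: vr[B=512/793 C=1024/3121 E=1024/655 F=1024/655 G=512/263] → run C
t=6: vr[B=512/793 C=2048/3121 E=1024/655 F=1024/655 G=512/263 H=512/793] → run B
t=7: vr[B=1024/793 C=2048/3121 E=1024/655 F=1024/655 G=512/263 H=512/793] → run H
t=8: vr[B=1024/793 C=2048/3121 E=1024/655 F=1024/655 G=512/263 H=34304/32513] → run C
t=9: vr[B=1024/793 C=3072/3121 E=1024/655 F=1024/655 G=512/263 H=34304/32513] → run C
t=10: vr[B=1024/793 C=4096/3121 E=1024/655 F=1024/655 G=512/263 H=34304/32513] → run H
t=11: vr[B=1024/793 C=4096/3121 E=1024/655 F=1024/655 G=512/263 H=47616/32513] → run B
t=12: vr[B=1536/793 C=4096/3121 E=1024/655 F=1024/655 G=512/263 H=47616/32513] → run C
t=13: vr[B=1536/793 C=5120/3121 E=1024/655 F=1024/655 G=512/263 H=47616/32513] → run H
t=14: vr[B=1536/793 C=5120/3121 E=1024/655 F=1024/655 G=512/263 H=60928/32513] → run E
t=15: vr[B=1536/793 C=5120/3121 E=2048/655 F=1024/655 G=512/263 H=60928/32513] → run F
t=16: vr[B=1536/793 C=5120/3121 E=2048/655 F=2048/655 G=512/263 H=60928/32513] → run C
t=17: vr[B=1536/793 C=6144/3121 E=2048/655 F=2048/655 G=512/263 H=60928/32513] → run H
t=18: vr[B=1536/793 C=6144/3121 E=2048/655 F=2048/655 G=512/263] → run B
t=19: vr[B=2048/793 C=6144/3121 E=2048/655 F=2048/655 G=512/263] → run G
t=20: vr[B=2048/793 C=6144/3121 E=2048/655 F=2048/655 G=1024/263] → run C
t=21: vr[B=2048/793 C=7168/3121 E=2048/655 F=2048/655 G=1024/263] → run C
t=22: vr[B=2048/793 E=2048/655 F=2048/655 G=1024/263] → run B
t=23: vr[B=2560/793 E=2048/655 F=2048/655 G=1024/263] → run E
t=24: vr[B=2560/793 E=3072/655 F=2048/655 G=1024/263] → run F
t=25: vr[B=2560/793 E=3072/655 F=3072/655 G=1024/263] → run B
t=26: vr[B=3072/793 E=3072/655 F=3072/655 G=1024/263] → run B
t=27: vr[B=3584/793 E=3072/655 F=3072/655 G=1024/263] → run G
t=28: vr[B=3584/793 E=3072/655 F=3072/655 G=1536/263] → run B
t=29: vr[E=3072/655 F=3072/655 G=1536/263] → run E
t=30: vr[E=4096/655 F=3072/655 G=1536/263] → run F
t=31: vr[E=4096/655 G=1536/263] → run G
t=32: vr[E=4096/655 G=2048/263] → run E
t=33: vr[E=1024/131 G=2048/263] → run G
t=34: vr[E=1024/131 G=2560/263] → run E
t=35: vr[G=2560/263] → run G
t=36: (idle)
t=37: (idle)
t=38: (idle)
t=39: (idle)
t=40: (idle)
t=41: (idle)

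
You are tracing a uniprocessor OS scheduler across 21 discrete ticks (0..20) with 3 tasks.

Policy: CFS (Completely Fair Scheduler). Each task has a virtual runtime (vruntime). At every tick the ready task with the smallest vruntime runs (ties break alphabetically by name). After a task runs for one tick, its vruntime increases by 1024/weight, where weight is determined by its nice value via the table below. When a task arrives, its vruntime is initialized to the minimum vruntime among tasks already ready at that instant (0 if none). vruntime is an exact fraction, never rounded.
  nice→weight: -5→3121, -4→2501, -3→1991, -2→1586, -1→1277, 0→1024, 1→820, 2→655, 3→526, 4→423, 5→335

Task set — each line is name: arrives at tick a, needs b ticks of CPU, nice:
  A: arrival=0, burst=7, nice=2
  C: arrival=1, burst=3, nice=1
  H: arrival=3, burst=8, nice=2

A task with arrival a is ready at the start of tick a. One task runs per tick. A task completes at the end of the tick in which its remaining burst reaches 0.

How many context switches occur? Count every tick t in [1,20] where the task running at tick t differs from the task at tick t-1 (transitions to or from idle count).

t=0: vr[A=0] → run A
t=1: vr[A=1024/655 C=1024/655] → run A
t=2: vr[A=2048/655 C=1024/655] → run C
t=3: vr[A=2048/655 C=15104/5371 H=15104/5371] → run C
t=4: vr[A=2048/655 C=109056/26855 H=15104/5371] → run H
t=5: vr[A=2048/655 C=109056/26855 H=117504/26855] → run A
t=6: vr[A=3072/655 C=109056/26855 H=117504/26855] → run C
t=7: vr[A=3072/655 H=117504/26855] → run H
t=8: vr[A=3072/655 H=159488/26855] → run A
t=9: vr[A=4096/655 H=159488/26855] → run H
t=10: vr[A=4096/655 H=201472/26855] → run A
t=11: vr[A=1024/131 H=201472/26855] → run H
t=12: vr[A=1024/131 H=243456/26855] → run A
t=13: vr[A=6144/655 H=243456/26855] → run H
t=14: vr[A=6144/655 H=57088/5371] → run A
t=15: vr[H=57088/5371] → run H
t=16: vr[H=327424/26855] → run H
t=17: vr[H=369408/26855] → run H
t=18: (idle)
t=19: (idle)
t=20: (idle)

context switches = 14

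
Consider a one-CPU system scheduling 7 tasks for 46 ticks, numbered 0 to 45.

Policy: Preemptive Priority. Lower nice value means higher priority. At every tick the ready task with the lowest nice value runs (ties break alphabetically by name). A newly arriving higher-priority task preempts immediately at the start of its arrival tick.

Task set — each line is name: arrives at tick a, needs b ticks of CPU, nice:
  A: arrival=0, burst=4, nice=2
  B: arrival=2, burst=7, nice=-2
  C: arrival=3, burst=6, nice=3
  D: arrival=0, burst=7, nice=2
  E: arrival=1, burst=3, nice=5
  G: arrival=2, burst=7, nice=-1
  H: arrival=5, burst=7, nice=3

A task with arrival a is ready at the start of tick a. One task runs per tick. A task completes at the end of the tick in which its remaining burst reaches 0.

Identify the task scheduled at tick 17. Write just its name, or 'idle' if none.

running at tick 17 = A

t=0: ready={A,D} → run A
t=1: ready={A,D,E} → run A
t=2: ready={A,B,D,E,G} → run B
t=3: ready={A,B,C,D,E,G} → run B
t=4: ready={A,B,C,D,E,G} → run B
t=5: ready={A,B,C,D,E,G,H} → run B
t=6: ready={A,B,C,D,E,G,H} → run B
t=7: ready={A,B,C,D,E,G,H} → run B
t=8: ready={A,B,C,D,E,G,H} → run B
t=9: ready={A,C,D,E,G,H} → run G
t=10: ready={A,C,D,E,G,H} → run G
t=11: ready={A,C,D,E,G,H} → run G
t=12: ready={A,C,D,E,G,H} → run G
t=13: ready={A,C,D,E,G,H} → run G
t=14: ready={A,C,D,E,G,H} → run G
t=15: ready={A,C,D,E,G,H} → run G
t=16: ready={A,C,D,E,H} → run A
t=17: ready={A,C,D,E,H} → run A
t=18: ready={C,D,E,H} → run D
t=19: ready={C,D,E,H} → run D
t=20: ready={C,D,E,H} → run D
t=21: ready={C,D,E,H} → run D
t=22: ready={C,D,E,H} → run D
t=23: ready={C,D,E,H} → run D
t=24: ready={C,D,E,H} → run D
t=25: ready={C,E,H} → run C
t=26: ready={C,E,H} → run C
t=27: ready={C,E,H} → run C
t=28: ready={C,E,H} → run C
t=29: ready={C,E,H} → run C
t=30: ready={C,E,H} → run C
t=31: ready={E,H} → run H
t=32: ready={E,H} → run H
t=33: ready={E,H} → run H
t=34: ready={E,H} → run H
t=35: ready={E,H} → run H
t=36: ready={E,H} → run H
t=37: ready={E,H} → run H
t=38: ready={E} → run E
t=39: ready={E} → run E
t=40: ready={E} → run E
t=41: (idle)
t=42: (idle)
t=43: (idle)
t=44: (idle)
t=45: (idle)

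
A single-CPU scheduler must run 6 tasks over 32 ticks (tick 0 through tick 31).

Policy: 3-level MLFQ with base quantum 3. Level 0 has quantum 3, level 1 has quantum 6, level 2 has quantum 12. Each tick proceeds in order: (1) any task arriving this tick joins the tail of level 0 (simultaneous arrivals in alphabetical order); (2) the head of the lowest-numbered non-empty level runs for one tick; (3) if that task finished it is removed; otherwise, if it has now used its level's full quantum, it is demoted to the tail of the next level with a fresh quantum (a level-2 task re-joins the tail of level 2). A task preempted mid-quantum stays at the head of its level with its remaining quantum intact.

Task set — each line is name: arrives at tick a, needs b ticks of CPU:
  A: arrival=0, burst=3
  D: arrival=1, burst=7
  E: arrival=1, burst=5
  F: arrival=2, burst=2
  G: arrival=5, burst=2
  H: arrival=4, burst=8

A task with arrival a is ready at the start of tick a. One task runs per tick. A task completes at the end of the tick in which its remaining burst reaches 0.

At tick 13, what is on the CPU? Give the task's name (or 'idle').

running at tick 13 = H

t=0: L0/L1/L2 = A/-/- → run A
t=1: L0/L1/L2 = ADE/-/- → run A
t=2: L0/L1/L2 = ADEF/-/- → run A
t=3: L0/L1/L2 = DEF/-/- → run D
t=4: L0/L1/L2 = DEFH/-/- → run D
t=5: L0/L1/L2 = DEFHG/-/- → run D
t=6: L0/L1/L2 = EFHG/D/- → run E
t=7: L0/L1/L2 = EFHG/D/- → run E
t=8: L0/L1/L2 = EFHG/D/- → run E
t=9: L0/L1/L2 = FHG/DE/- → run F
t=10: L0/L1/L2 = FHG/DE/- → run F
t=11: L0/L1/L2 = HG/DE/- → run H
t=12: L0/L1/L2 = HG/DE/- → run H
t=13: L0/L1/L2 = HG/DE/- → run H
t=14: L0/L1/L2 = G/DEH/- → run G
t=15: L0/L1/L2 = G/DEH/- → run G
t=16: L0/L1/L2 = -/DEH/- → run D
t=17: L0/L1/L2 = -/DEH/- → run D
t=18: L0/L1/L2 = -/DEH/- → run D
t=19: L0/L1/L2 = -/DEH/- → run D
t=20: L0/L1/L2 = -/EH/- → run E
t=21: L0/L1/L2 = -/EH/- → run E
t=22: L0/L1/L2 = -/H/- → run H
t=23: L0/L1/L2 = -/H/- → run H
t=24: L0/L1/L2 = -/H/- → run H
t=25: L0/L1/L2 = -/H/- → run H
t=26: L0/L1/L2 = -/H/- → run H
t=27: (idle)
t=28: (idle)
t=29: (idle)
t=30: (idle)
t=31: (idle)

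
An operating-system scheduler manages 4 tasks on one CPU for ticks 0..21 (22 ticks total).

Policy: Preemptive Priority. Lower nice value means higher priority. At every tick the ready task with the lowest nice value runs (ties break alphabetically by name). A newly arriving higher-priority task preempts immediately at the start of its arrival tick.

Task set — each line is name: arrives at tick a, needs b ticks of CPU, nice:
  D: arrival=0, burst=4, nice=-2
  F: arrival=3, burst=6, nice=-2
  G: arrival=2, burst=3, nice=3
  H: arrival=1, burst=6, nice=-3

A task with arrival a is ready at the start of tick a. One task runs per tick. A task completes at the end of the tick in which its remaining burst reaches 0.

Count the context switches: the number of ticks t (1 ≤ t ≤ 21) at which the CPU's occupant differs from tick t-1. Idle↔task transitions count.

t=0: ready={D} → run D
t=1: ready={D,H} → run H
t=2: ready={D,G,H} → run H
t=3: ready={D,F,G,H} → run H
t=4: ready={D,F,G,H} → run H
t=5: ready={D,F,G,H} → run H
t=6: ready={D,F,G,H} → run H
t=7: ready={D,F,G} → run D
t=8: ready={D,F,G} → run D
t=9: ready={D,F,G} → run D
t=10: ready={F,G} → run F
t=11: ready={F,G} → run F
t=12: ready={F,G} → run F
t=13: ready={F,G} → run F
t=14: ready={F,G} → run F
t=15: ready={F,G} → run F
t=16: ready={G} → run G
t=17: ready={G} → run G
t=18: ready={G} → run G
t=19: (idle)
t=20: (idle)
t=21: (idle)

context switches = 5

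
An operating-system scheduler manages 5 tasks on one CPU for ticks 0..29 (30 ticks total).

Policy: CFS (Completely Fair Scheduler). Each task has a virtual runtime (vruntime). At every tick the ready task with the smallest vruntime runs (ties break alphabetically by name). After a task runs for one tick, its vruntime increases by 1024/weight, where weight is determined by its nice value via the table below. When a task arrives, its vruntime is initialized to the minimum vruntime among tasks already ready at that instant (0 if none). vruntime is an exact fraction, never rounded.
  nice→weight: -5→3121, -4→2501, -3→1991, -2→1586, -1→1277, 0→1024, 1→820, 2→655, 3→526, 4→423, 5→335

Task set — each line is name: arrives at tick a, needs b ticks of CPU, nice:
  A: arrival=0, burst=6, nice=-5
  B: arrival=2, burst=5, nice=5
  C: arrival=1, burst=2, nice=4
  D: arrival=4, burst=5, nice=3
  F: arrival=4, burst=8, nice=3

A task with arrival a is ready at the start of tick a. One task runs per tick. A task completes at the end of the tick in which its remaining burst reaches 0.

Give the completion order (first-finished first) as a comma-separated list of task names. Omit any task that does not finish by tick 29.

t=0: vr[A=0] → run A
t=1: vr[A=1024/3121 C=1024/3121] → run A
t=2: vr[A=2048/3121 B=1024/3121 C=1024/3121] → run B
t=3: vr[A=2048/3121 B=3538944/1045535 C=1024/3121] → run C
t=4: vr[A=2048/3121 B=3538944/1045535 C=3629056/1320183 D=2048/3121 F=2048/3121] → run A
t=5: vr[A=3072/3121 B=3538944/1045535 C=3629056/1320183 D=2048/3121 F=2048/3121] → run D
t=6: vr[A=3072/3121 B=3538944/1045535 C=3629056/1320183 D=2136576/820823 F=2048/3121] → run F
t=7: vr[A=3072/3121 B=3538944/1045535 C=3629056/1320183 D=2136576/820823 F=2136576/820823] → run A
t=8: vr[A=4096/3121 B=3538944/1045535 C=3629056/1320183 D=2136576/820823 F=2136576/820823] → run A
t=9: vr[A=5120/3121 B=3538944/1045535 C=3629056/1320183 D=2136576/820823 F=2136576/820823] → run A
t=10: vr[B=3538944/1045535 C=3629056/1320183 D=2136576/820823 F=2136576/820823] → run D
t=11: vr[B=3538944/1045535 C=3629056/1320183 D=3734528/820823 F=2136576/820823] → run F
t=12: vr[B=3538944/1045535 C=3629056/1320183 D=3734528/820823 F=3734528/820823] → run C
t=13: vr[B=3538944/1045535 D=3734528/820823 F=3734528/820823] → run B
t=14: vr[B=6734848/1045535 D=3734528/820823 F=3734528/820823] → run D
t=15: vr[B=6734848/1045535 D=5332480/820823 F=3734528/820823] → run F
t=16: vr[B=6734848/1045535 D=5332480/820823 F=5332480/820823] → run B
t=17: vr[B=9930752/1045535 D=5332480/820823 F=5332480/820823] → run D
t=18: vr[B=9930752/1045535 D=6930432/820823 F=5332480/820823] → run F
t=19: vr[B=9930752/1045535 D=6930432/820823 F=6930432/820823] → run D
t=20: vr[B=9930752/1045535 F=6930432/820823] → run F
t=21: vr[B=9930752/1045535 F=8528384/820823] → run B
t=22: vr[B=13126656/1045535 F=8528384/820823] → run F
t=23: vr[B=13126656/1045535 F=10126336/820823] → run F
t=24: vr[B=13126656/1045535 F=11724288/820823] → run B
t=25: vr[F=11724288/820823] → run F
t=26: (idle)
t=27: (idle)
t=28: (idle)
t=29: (idle)

completion order = A, C, D, B, F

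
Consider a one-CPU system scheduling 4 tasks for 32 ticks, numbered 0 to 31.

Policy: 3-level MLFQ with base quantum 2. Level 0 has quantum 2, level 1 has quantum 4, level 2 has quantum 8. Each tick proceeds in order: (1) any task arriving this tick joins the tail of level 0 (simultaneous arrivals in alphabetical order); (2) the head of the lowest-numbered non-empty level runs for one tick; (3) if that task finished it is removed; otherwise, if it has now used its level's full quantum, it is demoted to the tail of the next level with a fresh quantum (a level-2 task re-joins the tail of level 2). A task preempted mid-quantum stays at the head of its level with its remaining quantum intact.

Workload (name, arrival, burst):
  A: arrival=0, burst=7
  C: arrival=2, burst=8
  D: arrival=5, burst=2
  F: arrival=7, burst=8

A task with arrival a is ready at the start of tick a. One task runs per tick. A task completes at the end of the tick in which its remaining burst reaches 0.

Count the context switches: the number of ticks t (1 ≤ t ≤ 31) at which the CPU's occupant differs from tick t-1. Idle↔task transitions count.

context switches = 11

t=0: L0/L1/L2 = A/-/- → run A
t=1: L0/L1/L2 = A/-/- → run A
t=2: L0/L1/L2 = C/A/- → run C
t=3: L0/L1/L2 = C/A/- → run C
t=4: L0/L1/L2 = -/AC/- → run A
t=5: L0/L1/L2 = D/AC/- → run D
t=6: L0/L1/L2 = D/AC/- → run D
t=7: L0/L1/L2 = F/AC/- → run F
t=8: L0/L1/L2 = F/AC/- → run F
t=9: L0/L1/L2 = -/ACF/- → run A
t=10: L0/L1/L2 = -/ACF/- → run A
t=11: L0/L1/L2 = -/ACF/- → run A
t=12: L0/L1/L2 = -/CF/A → run C
t=13: L0/L1/L2 = -/CF/A → run C
t=14: L0/L1/L2 = -/CF/A → run C
t=15: L0/L1/L2 = -/CF/A → run C
t=16: L0/L1/L2 = -/F/AC → run F
t=17: L0/L1/L2 = -/F/AC → run F
t=18: L0/L1/L2 = -/F/AC → run F
t=19: L0/L1/L2 = -/F/AC → run F
t=20: L0/L1/L2 = -/-/ACF → run A
t=21: L0/L1/L2 = -/-/CF → run C
t=22: L0/L1/L2 = -/-/CF → run C
t=23: L0/L1/L2 = -/-/F → run F
t=24: L0/L1/L2 = -/-/F → run F
t=25: (idle)
t=26: (idle)
t=27: (idle)
t=28: (idle)
t=29: (idle)
t=30: (idle)
t=31: (idle)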